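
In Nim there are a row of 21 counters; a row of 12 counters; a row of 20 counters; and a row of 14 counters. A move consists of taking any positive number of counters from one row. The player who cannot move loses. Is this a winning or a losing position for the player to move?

Compute the nim-sum pairwise:
21 XOR 12 = 25
25 XOR 20 = 13
13 XOR 14 = 3
The nim-sum is 3 ≠ 0, so this is an N-position: the player to move can win.

Winning position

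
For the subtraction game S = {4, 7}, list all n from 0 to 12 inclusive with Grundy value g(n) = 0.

0, 1, 2, 3, 11, 12

Grundy values for subtraction set {4, 7}:
g(0) = mex{} = 0
g(1) = mex{} = 0
g(2) = mex{} = 0
g(3) = mex{} = 0
g(4) = mex{0} = 1
g(5) = mex{0} = 1
g(6) = mex{0} = 1
g(7) = mex{0} = 1
g(8) = mex{0,1} = 2
g(9) = mex{0,1} = 2
g(10) = mex{0,1} = 2
g(11) = mex{1} = 0
g(12) = mex{1,2} = 0
The P-positions (g = 0) in 0..12 are 0, 1, 2, 3, 11, 12.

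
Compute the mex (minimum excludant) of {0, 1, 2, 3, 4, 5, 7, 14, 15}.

The values 0, 1, 2, 3, 4, 5 are all present; 6 is the first non-negative integer missing from the set.

6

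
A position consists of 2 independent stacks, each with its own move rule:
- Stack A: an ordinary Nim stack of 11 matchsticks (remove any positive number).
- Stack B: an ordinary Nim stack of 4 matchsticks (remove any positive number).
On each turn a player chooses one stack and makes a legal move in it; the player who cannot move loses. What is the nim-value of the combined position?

Stack A is a plain Nim stack of size 11, so its Grundy value is 11.
Stack B is a plain Nim stack of size 4, so its Grundy value is 4.
The value of a disjunctive sum is the nim-sum of the parts.
Combined value = 11 ⊕ 4 = 15.

15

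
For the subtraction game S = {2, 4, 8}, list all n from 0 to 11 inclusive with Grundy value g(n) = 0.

Compute g(0), g(1), … for moves {2, 4, 8}:
k:     0  1  2  3  4  5  6  7  8  9 10 11
g(k):  0  0  1  1  2  2  0  0  1  1  2  2
The P-positions (g = 0) in 0..11 are 0, 1, 6, 7.

0, 1, 6, 7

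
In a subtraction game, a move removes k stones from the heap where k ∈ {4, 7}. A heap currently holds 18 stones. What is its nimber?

Grundy values for subtraction set {4, 7}:
k:     0  1  2  3  4  5  6  7  8  9 10 11 12 13 14 15 16 17 18
g(k):  0  0  0  0  1  1  1  1  2  2  2  0  0  0  0  1  1  1  1
So g(18) = 1.

1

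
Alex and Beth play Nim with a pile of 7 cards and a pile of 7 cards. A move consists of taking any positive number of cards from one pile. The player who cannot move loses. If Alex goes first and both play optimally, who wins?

Compute the nim-sum pairwise:
7 ^ 7 = 0
The nim-sum is 0, so this is a P-position: the player to move is in a losing position under optimal play; Alex is about to move from it and so loses — Beth wins.

Beth wins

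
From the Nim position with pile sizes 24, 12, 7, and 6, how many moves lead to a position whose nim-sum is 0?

Bitwise XOR of the heap sizes:
  11000  (24)
  01100  (12)
  00111  (7)
  00110  (6)
  -----
  10101  (21)
The overall nim-sum is X = 21. A pile of size p has a winning move iff p XOR X < p (reduce it to p XOR X).
  24: 24 XOR 21 = 13 < 24 — winning move (to 13).
  12: 12 XOR 21 = 25 ≥ 12 — no move.
  7: 7 XOR 21 = 18 ≥ 7 — no move.
  6: 6 XOR 21 = 19 ≥ 6 — no move.
That gives 1 winning move.

1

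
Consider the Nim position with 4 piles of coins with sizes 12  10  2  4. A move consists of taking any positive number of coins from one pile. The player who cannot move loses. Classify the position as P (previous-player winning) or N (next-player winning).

P-position

Compute the nim-sum pairwise:
12 ⊕ 10 = 6
6 ⊕ 2 = 4
4 ⊕ 4 = 0
The nim-sum is 0, so this is a P-position: the player to move is in a losing position under optimal play.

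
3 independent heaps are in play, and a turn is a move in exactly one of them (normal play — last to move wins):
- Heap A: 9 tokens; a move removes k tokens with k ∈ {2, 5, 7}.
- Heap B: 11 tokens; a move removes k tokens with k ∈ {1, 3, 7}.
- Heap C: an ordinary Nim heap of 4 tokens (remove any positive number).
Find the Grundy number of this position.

7

Build the Grundy sequence for heap A with g(k) = mex{g(k−s) : s ∈ {2, 5, 7}, s ≤ k}:
k:     0  1  2  3  4  5  6  7  8  9
g(k):  0  0  1  1  0  2  1  3  2  2
So g(9) = 2.
For heap B, compute g(0), g(1), … with moves {1, 3, 7}:
k:     0  1  2  3  4  5  6  7  8  9 10 11
g(k):  0  1  0  1  0  1  0  1  0  1  0  1
So g(11) = 1.
Heap C is a plain Nim heap of size 4, so its Grundy value is 4.
By the Sprague-Grundy theorem, the Grundy value of a sum of independent games is the XOR of the component values.
Combined value = 2 ⊕ 1 ⊕ 4 = 7.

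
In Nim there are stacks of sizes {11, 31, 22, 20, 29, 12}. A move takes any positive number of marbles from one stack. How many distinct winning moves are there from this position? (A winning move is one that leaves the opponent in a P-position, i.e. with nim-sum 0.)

5

Nim-sum: 11 XOR 31 XOR 22 XOR 20 XOR 29 XOR 12 = 7.
The overall nim-sum is X = 7. A stack of size p has a winning move iff p XOR X < p (reduce it to p XOR X).
  11: 11 XOR 7 = 12 ≥ 11 — no move.
  31: 31 XOR 7 = 24 < 31 — winning move (to 24).
  22: 22 XOR 7 = 17 < 22 — winning move (to 17).
  20: 20 XOR 7 = 19 < 20 — winning move (to 19).
  29: 29 XOR 7 = 26 < 29 — winning move (to 26).
  12: 12 XOR 7 = 11 < 12 — winning move (to 11).
That gives 5 winning moves.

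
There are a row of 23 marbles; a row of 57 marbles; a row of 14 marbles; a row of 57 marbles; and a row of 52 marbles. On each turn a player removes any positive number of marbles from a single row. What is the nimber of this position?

45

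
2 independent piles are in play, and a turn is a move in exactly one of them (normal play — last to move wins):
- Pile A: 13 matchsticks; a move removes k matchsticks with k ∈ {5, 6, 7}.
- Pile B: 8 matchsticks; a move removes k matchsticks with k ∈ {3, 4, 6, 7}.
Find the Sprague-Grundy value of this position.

Build the Grundy sequence for pile A with g(k) = mex{g(k−s) : s ∈ {5, 6, 7}, s ≤ k}:
g(0) = mex{} = 0
g(1) = mex{} = 0
g(2) = mex{} = 0
g(3) = mex{} = 0
g(4) = mex{} = 0
g(5) = mex{0} = 1
g(6) = mex{0} = 1
g(7) = mex{0} = 1
g(8) = mex{0} = 1
g(9) = mex{0} = 1
g(10) = mex{0,1} = 2
g(11) = mex{0,1} = 2
g(12) = mex{1} = 0
g(13) = mex{1} = 0
So g(13) = 0.
Build the Grundy sequence for pile B with g(k) = mex{g(k−s) : s ∈ {3, 4, 6, 7}, s ≤ k}:
k:     0  1  2  3  4  5  6  7  8
g(k):  0  0  0  1  1  1  2  2  2
So g(8) = 2.
By the Sprague-Grundy theorem, the Grundy value of a sum of independent games is the XOR of the component values.
Combined value = 0 ⊕ 2 = 2.

2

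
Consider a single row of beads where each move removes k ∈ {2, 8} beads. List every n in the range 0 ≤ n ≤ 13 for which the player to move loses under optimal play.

0, 1, 4, 5, 10, 11

Grundy values for subtraction set {2, 8}:
g(0) = mex{} = 0
g(1) = mex{} = 0
g(2) = mex{0} = 1
g(3) = mex{0} = 1
g(4) = mex{1} = 0
g(5) = mex{1} = 0
g(6) = mex{0} = 1
g(7) = mex{0} = 1
g(8) = mex{0,1} = 2
g(9) = mex{0,1} = 2
g(10) = mex{1,2} = 0
g(11) = mex{1,2} = 0
g(12) = mex{0} = 1
g(13) = mex{0} = 1
The P-positions (g = 0) in 0..13 are 0, 1, 4, 5, 10, 11.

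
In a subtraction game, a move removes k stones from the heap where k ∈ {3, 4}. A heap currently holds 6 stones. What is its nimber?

Compute g(0), g(1), … for moves {3, 4}:
g(0) = mex{} = 0
g(1) = mex{} = 0
g(2) = mex{} = 0
g(3) = mex{0} = 1
g(4) = mex{0} = 1
g(5) = mex{0} = 1
g(6) = mex{0,1} = 2
So g(6) = 2.

2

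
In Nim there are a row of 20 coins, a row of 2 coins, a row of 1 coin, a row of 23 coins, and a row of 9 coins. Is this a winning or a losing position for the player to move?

Winning position

Nim-sum: 20 ^ 2 ^ 1 ^ 23 ^ 9 = 9.
The nim-sum is 9 ≠ 0, so this is an N-position: the player to move can win.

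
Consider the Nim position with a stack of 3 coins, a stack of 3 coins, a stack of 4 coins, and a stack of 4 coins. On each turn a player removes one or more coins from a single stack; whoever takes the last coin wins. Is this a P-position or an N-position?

Compute the nim-sum pairwise:
3 XOR 3 = 0
0 XOR 4 = 4
4 XOR 4 = 0
The nim-sum is 0, so this is a P-position: the player to move is in a losing position under optimal play.

P-position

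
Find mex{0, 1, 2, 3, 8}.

4

The values 0, 1, 2, 3 are all present; 4 is the first non-negative integer missing from the set.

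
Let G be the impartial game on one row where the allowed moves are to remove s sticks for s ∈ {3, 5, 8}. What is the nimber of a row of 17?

Build the Grundy sequence with g(k) = mex{g(k−s) : s ∈ {3, 5, 8}, s ≤ k}:
k:     0  1  2  3  4  5  6  7  8  9 10 11 12 13 14 15 16 17
g(k):  0  0  0  1  1  1  2  2  2  3  3  0  0  0  1  1  1  2
So g(17) = 2.

2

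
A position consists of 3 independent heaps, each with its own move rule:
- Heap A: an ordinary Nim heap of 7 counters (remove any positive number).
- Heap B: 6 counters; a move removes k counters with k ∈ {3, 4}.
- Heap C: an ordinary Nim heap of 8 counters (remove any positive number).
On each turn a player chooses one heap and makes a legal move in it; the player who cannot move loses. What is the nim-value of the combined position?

13

Heap A is a plain Nim heap of size 7, so its Grundy value is 7.
Build the Grundy sequence for heap B with g(k) = mex{g(k−s) : s ∈ {3, 4}, s ≤ k}:
k:     0  1  2  3  4  5  6
g(k):  0  0  0  1  1  1  2
So g(6) = 2.
Heap C is a plain Nim heap of size 8, so its Grundy value is 8.
The value of a disjunctive sum is the nim-sum of the parts.
Combined value = 7 XOR 2 XOR 8 = 13.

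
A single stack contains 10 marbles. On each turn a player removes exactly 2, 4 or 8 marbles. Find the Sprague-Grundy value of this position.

2

Grundy values for subtraction set {2, 4, 8}:
g(0) = mex{} = 0
g(1) = mex{} = 0
g(2) = mex{0} = 1
g(3) = mex{0} = 1
g(4) = mex{0,1} = 2
g(5) = mex{0,1} = 2
g(6) = mex{1,2} = 0
g(7) = mex{1,2} = 0
g(8) = mex{0,2} = 1
g(9) = mex{0,2} = 1
g(10) = mex{0,1} = 2
So g(10) = 2.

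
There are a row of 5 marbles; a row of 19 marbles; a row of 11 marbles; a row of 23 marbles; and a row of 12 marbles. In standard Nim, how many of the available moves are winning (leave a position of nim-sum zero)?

3

Nim-sum: 5 XOR 19 XOR 11 XOR 23 XOR 12 = 6.
The overall nim-sum is X = 6. A row of size p has a winning move iff p XOR X < p (reduce it to p XOR X).
  5: 5 XOR 6 = 3 < 5 — winning move (to 3).
  19: 19 XOR 6 = 21 ≥ 19 — no move.
  11: 11 XOR 6 = 13 ≥ 11 — no move.
  23: 23 XOR 6 = 17 < 23 — winning move (to 17).
  12: 12 XOR 6 = 10 < 12 — winning move (to 10).
That gives 3 winning moves.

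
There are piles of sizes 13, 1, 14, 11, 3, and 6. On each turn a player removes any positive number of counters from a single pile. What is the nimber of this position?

12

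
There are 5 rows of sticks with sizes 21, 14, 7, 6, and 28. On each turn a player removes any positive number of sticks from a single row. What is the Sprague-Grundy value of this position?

Nim-sum: 21 ⊕ 14 ⊕ 7 ⊕ 6 ⊕ 28 = 6.

6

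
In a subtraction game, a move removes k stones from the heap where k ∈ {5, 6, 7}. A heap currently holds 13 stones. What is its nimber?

Build the Grundy sequence with g(k) = mex{g(k−s) : s ∈ {5, 6, 7}, s ≤ k}:
k:     0  1  2  3  4  5  6  7  8  9 10 11 12 13
g(k):  0  0  0  0  0  1  1  1  1  1  2  2  0  0
So g(13) = 0.

0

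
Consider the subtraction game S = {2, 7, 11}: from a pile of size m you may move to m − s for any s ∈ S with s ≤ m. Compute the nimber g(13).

0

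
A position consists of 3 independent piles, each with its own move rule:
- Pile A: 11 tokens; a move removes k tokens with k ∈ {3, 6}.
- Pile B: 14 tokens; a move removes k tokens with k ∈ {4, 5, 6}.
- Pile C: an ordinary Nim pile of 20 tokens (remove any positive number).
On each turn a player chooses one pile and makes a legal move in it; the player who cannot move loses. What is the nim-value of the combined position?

Build the Grundy sequence for pile A with g(k) = mex{g(k−s) : s ∈ {3, 6}, s ≤ k}:
g(0) = mex{} = 0
g(1) = mex{} = 0
g(2) = mex{} = 0
g(3) = mex{0} = 1
g(4) = mex{0} = 1
g(5) = mex{0} = 1
g(6) = mex{0,1} = 2
g(7) = mex{0,1} = 2
g(8) = mex{0,1} = 2
g(9) = mex{1,2} = 0
g(10) = mex{1,2} = 0
g(11) = mex{1,2} = 0
So g(11) = 0.
For pile B, compute g(0), g(1), … with moves {4, 5, 6}:
k:     0  1  2  3  4  5  6  7  8  9 10 11 12 13 14
g(k):  0  0  0  0  1  1  1  1  2  2  0  0  0  0  1
So g(14) = 1.
Pile C is a plain Nim pile of size 20, so its Grundy value is 20.
The value of a disjunctive sum is the nim-sum of the parts.
Combined value = 0 ⊕ 1 ⊕ 20 = 21.

21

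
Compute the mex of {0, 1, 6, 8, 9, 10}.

2

The values 0, 1 are all present; 2 is the first non-negative integer missing from the set.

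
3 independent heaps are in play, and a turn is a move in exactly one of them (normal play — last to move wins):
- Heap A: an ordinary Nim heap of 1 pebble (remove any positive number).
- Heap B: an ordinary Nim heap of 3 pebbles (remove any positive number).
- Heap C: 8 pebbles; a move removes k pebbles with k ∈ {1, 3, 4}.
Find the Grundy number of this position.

3

Heap A is a plain Nim heap of size 1, so its Grundy value is 1.
Heap B is a plain Nim heap of size 3, so its Grundy value is 3.
For heap C, compute g(0), g(1), … with moves {1, 3, 4}:
k:     0  1  2  3  4  5  6  7  8
g(k):  0  1  0  1  2  3  2  0  1
So g(8) = 1.
The value of a disjunctive sum is the nim-sum of the parts.
Combined value = 1 XOR 3 XOR 1 = 3.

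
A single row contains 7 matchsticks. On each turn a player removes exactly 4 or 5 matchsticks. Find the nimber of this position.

1

Grundy values for subtraction set {4, 5}:
k:     0  1  2  3  4  5  6  7
g(k):  0  0  0  0  1  1  1  1
So g(7) = 1.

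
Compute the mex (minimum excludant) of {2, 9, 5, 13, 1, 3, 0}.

4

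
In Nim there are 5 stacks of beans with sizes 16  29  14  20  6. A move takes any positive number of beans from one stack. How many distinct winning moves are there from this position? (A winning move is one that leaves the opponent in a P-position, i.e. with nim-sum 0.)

Write each in binary and XOR column by column:
  10000  (16)
  11101  (29)
  01110  (14)
  10100  (20)
  00110  (6)
  -----
  10001  (17)
The overall nim-sum is X = 17. A stack of size p has a winning move iff p XOR X < p (reduce it to p XOR X).
  16: 16 XOR 17 = 1 < 16 — winning move (to 1).
  29: 29 XOR 17 = 12 < 29 — winning move (to 12).
  14: 14 XOR 17 = 31 ≥ 14 — no move.
  20: 20 XOR 17 = 5 < 20 — winning move (to 5).
  6: 6 XOR 17 = 23 ≥ 6 — no move.
That gives 3 winning moves.

3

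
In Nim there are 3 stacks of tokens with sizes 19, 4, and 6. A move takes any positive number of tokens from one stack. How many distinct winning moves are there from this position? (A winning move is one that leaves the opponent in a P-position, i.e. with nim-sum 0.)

1

Nim-sum: 19 ⊕ 4 ⊕ 6 = 17.
The overall nim-sum is X = 17. A stack of size p has a winning move iff p XOR X < p (reduce it to p XOR X).
  19: 19 XOR 17 = 2 < 19 — winning move (to 2).
  4: 4 XOR 17 = 21 ≥ 4 — no move.
  6: 6 XOR 17 = 23 ≥ 6 — no move.
That gives 1 winning move.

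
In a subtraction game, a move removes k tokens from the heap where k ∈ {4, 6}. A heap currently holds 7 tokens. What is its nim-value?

1

Build the Grundy sequence with g(k) = mex{g(k−s) : s ∈ {4, 6}, s ≤ k}:
k:     0  1  2  3  4  5  6  7
g(k):  0  0  0  0  1  1  1  1
So g(7) = 1.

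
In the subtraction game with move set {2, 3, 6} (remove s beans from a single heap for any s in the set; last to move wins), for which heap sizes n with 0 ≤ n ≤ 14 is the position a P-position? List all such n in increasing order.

0, 1, 5, 9, 10, 14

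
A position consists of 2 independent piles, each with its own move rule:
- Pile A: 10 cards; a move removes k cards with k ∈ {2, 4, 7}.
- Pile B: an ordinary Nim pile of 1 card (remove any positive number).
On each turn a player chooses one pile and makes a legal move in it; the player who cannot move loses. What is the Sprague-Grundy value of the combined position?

Grundy values for pile A (subtraction set {2, 4, 7}):
g(0) = mex{} = 0
g(1) = mex{} = 0
g(2) = mex{0} = 1
g(3) = mex{0} = 1
g(4) = mex{0,1} = 2
g(5) = mex{0,1} = 2
g(6) = mex{1,2} = 0
g(7) = mex{0,1,2} = 3
g(8) = mex{0,2} = 1
g(9) = mex{1,2,3} = 0
g(10) = mex{0,1} = 2
So g(10) = 2.
Pile B is a plain Nim pile of size 1, so its Grundy value is 1.
By the Sprague-Grundy theorem, the Grundy value of a sum of independent games is the XOR of the component values.
Combined value = 2 XOR 1 = 3.

3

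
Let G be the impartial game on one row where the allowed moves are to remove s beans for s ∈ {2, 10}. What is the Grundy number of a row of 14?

Compute g(0), g(1), … for moves {2, 10}:
g(0) = mex{} = 0
g(1) = mex{} = 0
g(2) = mex{0} = 1
g(3) = mex{0} = 1
g(4) = mex{1} = 0
g(5) = mex{1} = 0
g(6) = mex{0} = 1
g(7) = mex{0} = 1
g(8) = mex{1} = 0
g(9) = mex{1} = 0
g(10) = mex{0} = 1
g(11) = mex{0} = 1
g(12) = mex{1} = 0
g(13) = mex{1} = 0
g(14) = mex{0} = 1
So g(14) = 1.

1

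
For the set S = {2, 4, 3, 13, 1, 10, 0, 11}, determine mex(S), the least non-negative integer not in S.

The values 0, 1, 2, 3, 4 are all present; 5 is the first non-negative integer missing from the set.

5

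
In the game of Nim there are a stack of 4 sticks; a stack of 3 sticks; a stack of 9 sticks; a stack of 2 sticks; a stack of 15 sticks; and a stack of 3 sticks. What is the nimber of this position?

Nim-sum: 4 XOR 3 XOR 9 XOR 2 XOR 15 XOR 3 = 0.

0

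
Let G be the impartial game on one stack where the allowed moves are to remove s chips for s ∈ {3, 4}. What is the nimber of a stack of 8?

0

Grundy values for subtraction set {3, 4}:
g(0) = mex{} = 0
g(1) = mex{} = 0
g(2) = mex{} = 0
g(3) = mex{0} = 1
g(4) = mex{0} = 1
g(5) = mex{0} = 1
g(6) = mex{0,1} = 2
g(7) = mex{1} = 0
g(8) = mex{1} = 0
So g(8) = 0.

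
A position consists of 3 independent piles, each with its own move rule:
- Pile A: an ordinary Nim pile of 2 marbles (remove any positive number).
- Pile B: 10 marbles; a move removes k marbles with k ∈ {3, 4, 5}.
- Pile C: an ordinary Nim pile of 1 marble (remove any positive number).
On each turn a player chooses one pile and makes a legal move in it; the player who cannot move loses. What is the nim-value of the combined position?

3

Pile A is a plain Nim pile of size 2, so its Grundy value is 2.
Grundy values for pile B (subtraction set {3, 4, 5}):
k:     0  1  2  3  4  5  6  7  8  9 10
g(k):  0  0  0  1  1  1  2  2  0  0  0
So g(10) = 0.
Pile C is a plain Nim pile of size 1, so its Grundy value is 1.
The value of a disjunctive sum is the nim-sum of the parts.
Combined value = 2 ⊕ 0 ⊕ 1 = 3.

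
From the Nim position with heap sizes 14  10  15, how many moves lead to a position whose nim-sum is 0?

3

Bitwise XOR of the heap sizes:
  1110  (14)
  1010  (10)
  1111  (15)
  ----
  1011  (11)
The overall nim-sum is X = 11. A heap of size p has a winning move iff p XOR X < p (reduce it to p XOR X).
  14: 14 XOR 11 = 5 < 14 — winning move (to 5).
  10: 10 XOR 11 = 1 < 10 — winning move (to 1).
  15: 15 XOR 11 = 4 < 15 — winning move (to 4).
That gives 3 winning moves.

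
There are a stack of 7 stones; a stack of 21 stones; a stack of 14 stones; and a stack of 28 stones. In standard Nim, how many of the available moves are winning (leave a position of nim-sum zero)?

0

Nim-sum: 7 ⊕ 21 ⊕ 14 ⊕ 28 = 0.
The nim-sum is already 0, so every move leaves a nonzero nim-sum — there are no winning moves.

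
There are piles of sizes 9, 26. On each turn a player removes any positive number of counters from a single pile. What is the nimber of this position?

Nim-sum: 9 XOR 26 = 19.

19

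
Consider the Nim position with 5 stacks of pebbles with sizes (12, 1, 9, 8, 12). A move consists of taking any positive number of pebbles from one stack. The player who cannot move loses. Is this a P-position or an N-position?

In binary:
  1100  (12)
  0001  (1)
  1001  (9)
  1000  (8)
  1100  (12)
  ----
  0000  (0)
The nim-sum is 0, so this is a P-position: the player to move is in a losing position under optimal play.

P-position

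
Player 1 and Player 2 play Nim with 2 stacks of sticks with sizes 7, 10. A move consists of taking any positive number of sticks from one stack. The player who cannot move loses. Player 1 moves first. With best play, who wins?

Player 1 wins

Nim-sum: 7 ^ 10 = 13.
The nim-sum is 13 ≠ 0, so this is an N-position: the player to move can win; Player 1 has a winning move.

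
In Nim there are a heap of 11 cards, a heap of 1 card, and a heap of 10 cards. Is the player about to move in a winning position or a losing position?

Losing position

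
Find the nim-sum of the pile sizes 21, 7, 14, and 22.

10

Bitwise XOR of the heap sizes:
  10101  (21)
  00111  (7)
  01110  (14)
  10110  (22)
  -----
  01010  (10)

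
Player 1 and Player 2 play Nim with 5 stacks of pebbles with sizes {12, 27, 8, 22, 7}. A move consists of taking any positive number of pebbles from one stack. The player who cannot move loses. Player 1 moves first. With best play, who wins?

Player 1 wins

Compute the nim-sum pairwise:
12 ^ 27 = 23
23 ^ 8 = 31
31 ^ 22 = 9
9 ^ 7 = 14
The nim-sum is 14 ≠ 0, so this is an N-position: the player to move can win; Player 1 has a winning move.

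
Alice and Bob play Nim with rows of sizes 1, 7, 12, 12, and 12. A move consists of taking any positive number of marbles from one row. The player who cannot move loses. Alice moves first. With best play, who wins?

Nim-sum: 1 XOR 7 XOR 12 XOR 12 XOR 12 = 10.
The nim-sum is 10 ≠ 0, so this is an N-position: the player to move can win; Alice has a winning move.

Alice wins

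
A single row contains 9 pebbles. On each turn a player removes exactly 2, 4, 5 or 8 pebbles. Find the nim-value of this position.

1

Build the Grundy sequence with g(k) = mex{g(k−s) : s ∈ {2, 4, 5, 8}, s ≤ k}:
g(0) = mex{} = 0
g(1) = mex{} = 0
g(2) = mex{0} = 1
g(3) = mex{0} = 1
g(4) = mex{0,1} = 2
g(5) = mex{0,1} = 2
g(6) = mex{0,1,2} = 3
g(7) = mex{1,2} = 0
g(8) = mex{0,1,2,3} = 4
g(9) = mex{0,2} = 1
So g(9) = 1.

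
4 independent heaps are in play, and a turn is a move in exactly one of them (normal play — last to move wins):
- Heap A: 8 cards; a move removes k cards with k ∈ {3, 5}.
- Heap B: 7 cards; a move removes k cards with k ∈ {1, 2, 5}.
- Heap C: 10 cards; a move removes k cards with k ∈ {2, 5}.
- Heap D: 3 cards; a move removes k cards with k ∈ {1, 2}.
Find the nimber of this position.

0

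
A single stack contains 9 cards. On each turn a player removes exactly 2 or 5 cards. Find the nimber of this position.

1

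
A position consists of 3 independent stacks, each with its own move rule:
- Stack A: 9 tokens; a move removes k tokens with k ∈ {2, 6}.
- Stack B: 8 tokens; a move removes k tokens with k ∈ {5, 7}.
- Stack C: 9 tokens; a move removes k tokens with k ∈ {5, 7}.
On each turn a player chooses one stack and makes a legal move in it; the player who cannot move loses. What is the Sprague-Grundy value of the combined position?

0

Build the Grundy sequence for stack A with g(k) = mex{g(k−s) : s ∈ {2, 6}, s ≤ k}:
g(0) = mex{} = 0
g(1) = mex{} = 0
g(2) = mex{0} = 1
g(3) = mex{0} = 1
g(4) = mex{1} = 0
g(5) = mex{1} = 0
g(6) = mex{0} = 1
g(7) = mex{0} = 1
g(8) = mex{1} = 0
g(9) = mex{1} = 0
So g(9) = 0.
For stack B, compute g(0), g(1), … with moves {5, 7}:
g(0) = mex{} = 0
g(1) = mex{} = 0
g(2) = mex{} = 0
g(3) = mex{} = 0
g(4) = mex{} = 0
g(5) = mex{0} = 1
g(6) = mex{0} = 1
g(7) = mex{0} = 1
g(8) = mex{0} = 1
So g(8) = 1.
Grundy values for stack C (subtraction set {5, 7}):
g(0) = mex{} = 0
g(1) = mex{} = 0
g(2) = mex{} = 0
g(3) = mex{} = 0
g(4) = mex{} = 0
g(5) = mex{0} = 1
g(6) = mex{0} = 1
g(7) = mex{0} = 1
g(8) = mex{0} = 1
g(9) = mex{0} = 1
So g(9) = 1.
By the Sprague-Grundy theorem, the Grundy value of a sum of independent games is the XOR of the component values.
Combined value = 0 ⊕ 1 ⊕ 1 = 0.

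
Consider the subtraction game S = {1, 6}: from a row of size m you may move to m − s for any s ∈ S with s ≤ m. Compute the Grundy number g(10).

Grundy values for subtraction set {1, 6}:
k:     0  1  2  3  4  5  6  7  8  9 10
g(k):  0  1  0  1  0  1  2  0  1  0  1
So g(10) = 1.

1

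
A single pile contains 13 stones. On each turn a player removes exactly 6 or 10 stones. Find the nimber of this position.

2

Grundy values for subtraction set {6, 10}:
g(0) = mex{} = 0
g(1) = mex{} = 0
g(2) = mex{} = 0
g(3) = mex{} = 0
g(4) = mex{} = 0
g(5) = mex{} = 0
g(6) = mex{0} = 1
g(7) = mex{0} = 1
g(8) = mex{0} = 1
g(9) = mex{0} = 1
g(10) = mex{0} = 1
g(11) = mex{0} = 1
g(12) = mex{0,1} = 2
g(13) = mex{0,1} = 2
So g(13) = 2.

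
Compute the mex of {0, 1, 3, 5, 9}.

The values 0, 1 are all present; 2 is the first non-negative integer missing from the set.

2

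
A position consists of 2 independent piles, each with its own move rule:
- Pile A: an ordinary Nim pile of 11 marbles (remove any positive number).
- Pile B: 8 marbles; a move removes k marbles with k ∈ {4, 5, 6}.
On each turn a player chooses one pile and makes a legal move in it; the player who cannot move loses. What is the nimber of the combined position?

9

Pile A is a plain Nim pile of size 11, so its Grundy value is 11.
Build the Grundy sequence for pile B with g(k) = mex{g(k−s) : s ∈ {4, 5, 6}, s ≤ k}:
k:     0  1  2  3  4  5  6  7  8
g(k):  0  0  0  0  1  1  1  1  2
So g(8) = 2.
By the Sprague-Grundy theorem, the Grundy value of a sum of independent games is the XOR of the component values.
Combined value = 11 XOR 2 = 9.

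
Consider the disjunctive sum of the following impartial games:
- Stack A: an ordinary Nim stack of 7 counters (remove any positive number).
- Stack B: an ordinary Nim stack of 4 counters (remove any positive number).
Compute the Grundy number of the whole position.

3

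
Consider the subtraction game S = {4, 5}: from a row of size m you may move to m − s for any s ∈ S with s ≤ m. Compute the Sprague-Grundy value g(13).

1

Grundy values for subtraction set {4, 5}:
g(0) = mex{} = 0
g(1) = mex{} = 0
g(2) = mex{} = 0
g(3) = mex{} = 0
g(4) = mex{0} = 1
g(5) = mex{0} = 1
g(6) = mex{0} = 1
g(7) = mex{0} = 1
g(8) = mex{0,1} = 2
g(9) = mex{1} = 0
g(10) = mex{1} = 0
g(11) = mex{1} = 0
g(12) = mex{1,2} = 0
g(13) = mex{0,2} = 1
So g(13) = 1.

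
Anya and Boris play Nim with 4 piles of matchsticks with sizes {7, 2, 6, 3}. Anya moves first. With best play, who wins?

Boris wins

Compute the nim-sum pairwise:
7 ^ 2 = 5
5 ^ 6 = 3
3 ^ 3 = 0
The nim-sum is 0, so this is a P-position: the player to move is in a losing position under optimal play; Anya is about to move from it and so loses — Boris wins.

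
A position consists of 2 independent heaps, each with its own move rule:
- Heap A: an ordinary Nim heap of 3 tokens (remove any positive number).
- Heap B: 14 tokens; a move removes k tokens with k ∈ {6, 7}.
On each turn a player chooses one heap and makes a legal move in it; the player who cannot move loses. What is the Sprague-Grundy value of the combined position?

Heap A is a plain Nim heap of size 3, so its Grundy value is 3.
For heap B, compute g(0), g(1), … with moves {6, 7}:
k:     0  1  2  3  4  5  6  7  8  9 10 11 12 13 14
g(k):  0  0  0  0  0  0  1  1  1  1  1  1  2  0  0
So g(14) = 0.
The value of a disjunctive sum is the nim-sum of the parts.
Combined value = 3 XOR 0 = 3.

3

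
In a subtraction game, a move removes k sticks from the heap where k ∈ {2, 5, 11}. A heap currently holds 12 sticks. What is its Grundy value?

Build the Grundy sequence with g(k) = mex{g(k−s) : s ∈ {2, 5, 11}, s ≤ k}:
k:     0  1  2  3  4  5  6  7  8  9 10 11 12
g(k):  0  0  1  1  0  2  1  0  0  1  1  2  2
So g(12) = 2.

2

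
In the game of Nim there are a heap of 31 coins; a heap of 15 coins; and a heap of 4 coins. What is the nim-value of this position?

20

Write each in binary and XOR column by column:
  11111  (31)
  01111  (15)
  00100  (4)
  -----
  10100  (20)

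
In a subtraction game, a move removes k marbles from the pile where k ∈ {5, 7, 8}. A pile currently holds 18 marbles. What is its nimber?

1

Build the Grundy sequence with g(k) = mex{g(k−s) : s ∈ {5, 7, 8}, s ≤ k}:
k:     0  1  2  3  4  5  6  7  8  9 10 11 12 13 14 15 16 17 18
g(k):  0  0  0  0  0  1  1  1  1  1  2  2  2  0  0  0  0  0  1
So g(18) = 1.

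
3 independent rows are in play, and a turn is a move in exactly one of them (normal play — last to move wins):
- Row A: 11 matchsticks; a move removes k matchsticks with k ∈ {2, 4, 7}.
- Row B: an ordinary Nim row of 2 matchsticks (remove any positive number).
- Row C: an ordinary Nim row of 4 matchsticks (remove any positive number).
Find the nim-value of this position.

7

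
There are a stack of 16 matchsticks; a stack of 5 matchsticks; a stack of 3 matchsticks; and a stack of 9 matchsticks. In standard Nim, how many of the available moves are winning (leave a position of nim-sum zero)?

Compute the nim-sum pairwise:
16 ⊕ 5 = 21
21 ⊕ 3 = 22
22 ⊕ 9 = 31
The overall nim-sum is X = 31. A stack of size p has a winning move iff p XOR X < p (reduce it to p XOR X).
  16: 16 XOR 31 = 15 < 16 — winning move (to 15).
  5: 5 XOR 31 = 26 ≥ 5 — no move.
  3: 3 XOR 31 = 28 ≥ 3 — no move.
  9: 9 XOR 31 = 22 ≥ 9 — no move.
That gives 1 winning move.

1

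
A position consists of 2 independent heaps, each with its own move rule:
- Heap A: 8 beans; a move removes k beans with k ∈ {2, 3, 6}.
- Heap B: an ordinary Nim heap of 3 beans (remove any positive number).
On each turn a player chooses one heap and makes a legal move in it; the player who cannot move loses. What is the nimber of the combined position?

Grundy values for heap A (subtraction set {2, 3, 6}):
g(0) = mex{} = 0
g(1) = mex{} = 0
g(2) = mex{0} = 1
g(3) = mex{0} = 1
g(4) = mex{0,1} = 2
g(5) = mex{1} = 0
g(6) = mex{0,1,2} = 3
g(7) = mex{0,2} = 1
g(8) = mex{0,1,3} = 2
So g(8) = 2.
Heap B is a plain Nim heap of size 3, so its Grundy value is 3.
The value of a disjunctive sum is the nim-sum of the parts.
Combined value = 2 ⊕ 3 = 1.

1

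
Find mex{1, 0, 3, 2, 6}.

4

The values 0, 1, 2, 3 are all present; 4 is the first non-negative integer missing from the set.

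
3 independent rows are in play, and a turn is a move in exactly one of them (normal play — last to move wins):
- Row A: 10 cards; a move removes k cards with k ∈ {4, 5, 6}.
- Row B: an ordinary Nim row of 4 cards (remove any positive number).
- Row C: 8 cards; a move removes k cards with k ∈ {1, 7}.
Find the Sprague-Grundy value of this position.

4

For row A, compute g(0), g(1), … with moves {4, 5, 6}:
g(0) = mex{} = 0
g(1) = mex{} = 0
g(2) = mex{} = 0
g(3) = mex{} = 0
g(4) = mex{0} = 1
g(5) = mex{0} = 1
g(6) = mex{0} = 1
g(7) = mex{0} = 1
g(8) = mex{0,1} = 2
g(9) = mex{0,1} = 2
g(10) = mex{1} = 0
So g(10) = 0.
Row B is a plain Nim row of size 4, so its Grundy value is 4.
For row C, compute g(0), g(1), … with moves {1, 7}:
g(0) = mex{} = 0
g(1) = mex{0} = 1
g(2) = mex{1} = 0
g(3) = mex{0} = 1
g(4) = mex{1} = 0
g(5) = mex{0} = 1
g(6) = mex{1} = 0
g(7) = mex{0} = 1
g(8) = mex{1} = 0
So g(8) = 0.
By the Sprague-Grundy theorem, the Grundy value of a sum of independent games is the XOR of the component values.
Combined value = 0 XOR 4 XOR 0 = 4.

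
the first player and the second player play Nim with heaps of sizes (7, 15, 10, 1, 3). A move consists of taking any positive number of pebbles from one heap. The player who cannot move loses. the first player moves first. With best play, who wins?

the second player wins

In binary:
  0111  (7)
  1111  (15)
  1010  (10)
  0001  (1)
  0011  (3)
  ----
  0000  (0)
The nim-sum is 0, so this is a P-position: the player to move is in a losing position under optimal play; the first player is about to move from it and so loses — the second player wins.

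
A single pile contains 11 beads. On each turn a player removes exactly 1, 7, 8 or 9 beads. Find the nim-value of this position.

Grundy values for subtraction set {1, 7, 8, 9}:
k:     0  1  2  3  4  5  6  7  8  9 10 11
g(k):  0  1  0  1  0  1  0  1  2  3  2  3
So g(11) = 3.

3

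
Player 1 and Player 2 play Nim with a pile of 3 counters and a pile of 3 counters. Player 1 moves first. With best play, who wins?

Player 2 wins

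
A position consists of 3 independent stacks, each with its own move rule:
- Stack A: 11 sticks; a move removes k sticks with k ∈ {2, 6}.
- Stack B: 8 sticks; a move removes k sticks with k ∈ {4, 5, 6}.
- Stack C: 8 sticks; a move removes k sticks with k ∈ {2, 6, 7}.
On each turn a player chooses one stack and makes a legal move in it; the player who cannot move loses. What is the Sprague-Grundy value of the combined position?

Build the Grundy sequence for stack A with g(k) = mex{g(k−s) : s ∈ {2, 6}, s ≤ k}:
k:     0  1  2  3  4  5  6  7  8  9 10 11
g(k):  0  0  1  1  0  0  1  1  0  0  1  1
So g(11) = 1.
Build the Grundy sequence for stack B with g(k) = mex{g(k−s) : s ∈ {4, 5, 6}, s ≤ k}:
k:     0  1  2  3  4  5  6  7  8
g(k):  0  0  0  0  1  1  1  1  2
So g(8) = 2.
Grundy values for stack C (subtraction set {2, 6, 7}):
k:     0  1  2  3  4  5  6  7  8
g(k):  0  0  1  1  0  0  1  1  2
So g(8) = 2.
The value of a disjunctive sum is the nim-sum of the parts.
Combined value = 1 ⊕ 2 ⊕ 2 = 1.

1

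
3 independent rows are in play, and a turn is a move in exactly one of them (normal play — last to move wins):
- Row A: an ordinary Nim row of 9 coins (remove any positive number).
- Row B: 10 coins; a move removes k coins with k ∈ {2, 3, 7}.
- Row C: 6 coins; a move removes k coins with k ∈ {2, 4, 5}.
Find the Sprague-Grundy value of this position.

Row A is a plain Nim row of size 9, so its Grundy value is 9.
Build the Grundy sequence for row B with g(k) = mex{g(k−s) : s ∈ {2, 3, 7}, s ≤ k}:
g(0) = mex{} = 0
g(1) = mex{} = 0
g(2) = mex{0} = 1
g(3) = mex{0} = 1
g(4) = mex{0,1} = 2
g(5) = mex{1} = 0
g(6) = mex{1,2} = 0
g(7) = mex{0,2} = 1
g(8) = mex{0} = 1
g(9) = mex{0,1} = 2
g(10) = mex{1} = 0
So g(10) = 0.
Build the Grundy sequence for row C with g(k) = mex{g(k−s) : s ∈ {2, 4, 5}, s ≤ k}:
g(0) = mex{} = 0
g(1) = mex{} = 0
g(2) = mex{0} = 1
g(3) = mex{0} = 1
g(4) = mex{0,1} = 2
g(5) = mex{0,1} = 2
g(6) = mex{0,1,2} = 3
So g(6) = 3.
By the Sprague-Grundy theorem, the Grundy value of a sum of independent games is the XOR of the component values.
Combined value = 9 ⊕ 0 ⊕ 3 = 10.

10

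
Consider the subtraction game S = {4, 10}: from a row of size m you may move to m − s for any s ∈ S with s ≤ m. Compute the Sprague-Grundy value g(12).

Compute g(0), g(1), … for moves {4, 10}:
k:     0  1  2  3  4  5  6  7  8  9 10 11 12
g(k):  0  0  0  0  1  1  1  1  0  0  2  2  1
So g(12) = 1.

1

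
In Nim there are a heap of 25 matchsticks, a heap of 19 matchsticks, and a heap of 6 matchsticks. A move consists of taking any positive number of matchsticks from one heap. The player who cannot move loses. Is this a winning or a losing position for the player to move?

Compute the nim-sum pairwise:
25 XOR 19 = 10
10 XOR 6 = 12
The nim-sum is 12 ≠ 0, so this is an N-position: the player to move can win.

Winning position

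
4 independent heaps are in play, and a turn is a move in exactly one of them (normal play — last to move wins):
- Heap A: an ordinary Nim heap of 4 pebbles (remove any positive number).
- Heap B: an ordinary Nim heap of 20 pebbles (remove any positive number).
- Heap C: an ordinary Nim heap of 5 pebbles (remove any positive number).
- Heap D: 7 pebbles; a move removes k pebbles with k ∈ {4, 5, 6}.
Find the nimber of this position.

20

Heap A is a plain Nim heap of size 4, so its Grundy value is 4.
Heap B is a plain Nim heap of size 20, so its Grundy value is 20.
Heap C is a plain Nim heap of size 5, so its Grundy value is 5.
For heap D, compute g(0), g(1), … with moves {4, 5, 6}:
k:     0  1  2  3  4  5  6  7
g(k):  0  0  0  0  1  1  1  1
So g(7) = 1.
The value of a disjunctive sum is the nim-sum of the parts.
Combined value = 4 ⊕ 20 ⊕ 5 ⊕ 1 = 20.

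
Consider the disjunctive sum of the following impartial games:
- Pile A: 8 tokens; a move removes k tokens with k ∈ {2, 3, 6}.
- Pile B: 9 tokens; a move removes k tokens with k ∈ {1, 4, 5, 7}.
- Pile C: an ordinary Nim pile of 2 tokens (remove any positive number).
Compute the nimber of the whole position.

For pile A, compute g(0), g(1), … with moves {2, 3, 6}:
k:     0  1  2  3  4  5  6  7  8
g(k):  0  0  1  1  2  0  3  1  2
So g(8) = 2.
Build the Grundy sequence for pile B with g(k) = mex{g(k−s) : s ∈ {1, 4, 5, 7}, s ≤ k}:
g(0) = mex{} = 0
g(1) = mex{0} = 1
g(2) = mex{1} = 0
g(3) = mex{0} = 1
g(4) = mex{0,1} = 2
g(5) = mex{0,1,2} = 3
g(6) = mex{0,1,3} = 2
g(7) = mex{0,1,2} = 3
g(8) = mex{1,2,3} = 0
g(9) = mex{0,2,3} = 1
So g(9) = 1.
Pile C is a plain Nim pile of size 2, so its Grundy value is 2.
The value of a disjunctive sum is the nim-sum of the parts.
Combined value = 2 XOR 1 XOR 2 = 1.

1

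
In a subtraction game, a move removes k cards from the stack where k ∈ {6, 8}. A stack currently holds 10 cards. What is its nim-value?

Compute g(0), g(1), … for moves {6, 8}:
g(0) = mex{} = 0
g(1) = mex{} = 0
g(2) = mex{} = 0
g(3) = mex{} = 0
g(4) = mex{} = 0
g(5) = mex{} = 0
g(6) = mex{0} = 1
g(7) = mex{0} = 1
g(8) = mex{0} = 1
g(9) = mex{0} = 1
g(10) = mex{0} = 1
So g(10) = 1.

1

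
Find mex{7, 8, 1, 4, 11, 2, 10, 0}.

The values 0, 1, 2 are all present; 3 is the first non-negative integer missing from the set.

3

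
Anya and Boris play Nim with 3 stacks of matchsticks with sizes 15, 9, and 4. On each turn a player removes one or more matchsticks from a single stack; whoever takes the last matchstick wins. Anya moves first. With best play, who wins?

Anya wins

Compute the nim-sum pairwise:
15 ⊕ 9 = 6
6 ⊕ 4 = 2
The nim-sum is 2 ≠ 0, so this is an N-position: the player to move can win; Anya has a winning move.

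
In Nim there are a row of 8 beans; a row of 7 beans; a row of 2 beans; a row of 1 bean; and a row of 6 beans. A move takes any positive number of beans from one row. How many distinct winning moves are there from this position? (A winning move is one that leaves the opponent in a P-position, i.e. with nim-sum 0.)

Compute the nim-sum pairwise:
8 XOR 7 = 15
15 XOR 2 = 13
13 XOR 1 = 12
12 XOR 6 = 10
The overall nim-sum is X = 10. A row of size p has a winning move iff p XOR X < p (reduce it to p XOR X).
  8: 8 XOR 10 = 2 < 8 — winning move (to 2).
  7: 7 XOR 10 = 13 ≥ 7 — no move.
  2: 2 XOR 10 = 8 ≥ 2 — no move.
  1: 1 XOR 10 = 11 ≥ 1 — no move.
  6: 6 XOR 10 = 12 ≥ 6 — no move.
That gives 1 winning move.

1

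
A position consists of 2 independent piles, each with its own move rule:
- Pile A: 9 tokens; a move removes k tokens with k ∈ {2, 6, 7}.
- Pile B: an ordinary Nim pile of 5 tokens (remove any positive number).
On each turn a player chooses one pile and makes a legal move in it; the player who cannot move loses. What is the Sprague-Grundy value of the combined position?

5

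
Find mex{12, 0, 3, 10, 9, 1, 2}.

4

The values 0, 1, 2, 3 are all present; 4 is the first non-negative integer missing from the set.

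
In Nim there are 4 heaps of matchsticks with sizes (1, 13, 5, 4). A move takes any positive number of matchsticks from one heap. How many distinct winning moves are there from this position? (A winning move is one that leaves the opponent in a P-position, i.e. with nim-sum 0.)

1

Nim-sum: 1 ⊕ 13 ⊕ 5 ⊕ 4 = 13.
The overall nim-sum is X = 13. A heap of size p has a winning move iff p XOR X < p (reduce it to p XOR X).
  1: 1 XOR 13 = 12 ≥ 1 — no move.
  13: 13 XOR 13 = 0 < 13 — winning move (to 0).
  5: 5 XOR 13 = 8 ≥ 5 — no move.
  4: 4 XOR 13 = 9 ≥ 4 — no move.
That gives 1 winning move.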